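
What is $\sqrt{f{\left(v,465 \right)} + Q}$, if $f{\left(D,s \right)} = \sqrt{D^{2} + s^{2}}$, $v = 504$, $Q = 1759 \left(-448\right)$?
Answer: $\sqrt{-788032 + 3 \sqrt{52249}} \approx 887.33 i$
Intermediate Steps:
$Q = -788032$
$\sqrt{f{\left(v,465 \right)} + Q} = \sqrt{\sqrt{504^{2} + 465^{2}} - 788032} = \sqrt{\sqrt{254016 + 216225} - 788032} = \sqrt{\sqrt{470241} - 788032} = \sqrt{3 \sqrt{52249} - 788032} = \sqrt{-788032 + 3 \sqrt{52249}}$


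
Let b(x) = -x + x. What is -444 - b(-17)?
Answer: -444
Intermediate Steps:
b(x) = 0
-444 - b(-17) = -444 - 1*0 = -444 + 0 = -444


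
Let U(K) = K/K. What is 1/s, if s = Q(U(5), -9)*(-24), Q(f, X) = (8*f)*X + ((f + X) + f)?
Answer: 1/1896 ≈ 0.00052743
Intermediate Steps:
U(K) = 1
Q(f, X) = X + 2*f + 8*X*f (Q(f, X) = 8*X*f + ((X + f) + f) = 8*X*f + (X + 2*f) = X + 2*f + 8*X*f)
s = 1896 (s = (-9 + 2*1 + 8*(-9)*1)*(-24) = (-9 + 2 - 72)*(-24) = -79*(-24) = 1896)
1/s = 1/1896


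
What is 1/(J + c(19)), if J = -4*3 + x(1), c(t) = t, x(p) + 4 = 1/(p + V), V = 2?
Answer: 3/10 ≈ 0.30000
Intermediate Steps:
x(p) = -4 + 1/(2 + p) (x(p) = -4 + 1/(p + 2) = -4 + 1/(2 + p))
J = -47/3 (J = -4*3 + (-7 - 4*1)/(2 + 1) = -12 + (-7 - 4)/3 = -12 + (1/3)*(-11) = -12 - 11/3 = -47/3 ≈ -15.667)
1/(J + c(19)) = 1/(-47/3 + 19) = 1/(10/3) = 3/10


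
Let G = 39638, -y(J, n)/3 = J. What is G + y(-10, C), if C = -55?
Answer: 39668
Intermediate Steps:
y(J, n) = -3*J
G + y(-10, C) = 39638 - 3*(-10) = 39638 + 30 = 39668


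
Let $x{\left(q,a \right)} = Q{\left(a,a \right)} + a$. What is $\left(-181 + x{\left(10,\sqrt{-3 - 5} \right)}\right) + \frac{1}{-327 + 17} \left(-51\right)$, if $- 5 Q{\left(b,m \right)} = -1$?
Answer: $- \frac{55997}{310} + 2 i \sqrt{2} \approx -180.64 + 2.8284 i$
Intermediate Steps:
$Q{\left(b,m \right)} = \frac{1}{5}$ ($Q{\left(b,m \right)} = \left(- \frac{1}{5}\right) \left(-1\right) = \frac{1}{5}$)
$x{\left(q,a \right)} = \frac{1}{5} + a$
$\left(-181 + x{\left(10,\sqrt{-3 - 5} \right)}\right) + \frac{1}{-327 + 17} \left(-51\right) = \left(-181 + \left(\frac{1}{5} + \sqrt{-3 - 5}\right)\right) + \frac{1}{-327 + 17} \left(-51\right) = \left(-181 + \left(\frac{1}{5} + \sqrt{-8}\right)\right) + \frac{1}{-310} \left(-51\right) = \left(-181 + \left(\frac{1}{5} + 2 i \sqrt{2}\right)\right) - - \frac{51}{310} = \left(- \frac{904}{5} + 2 i \sqrt{2}\right) + \frac{51}{310} = - \frac{55997}{310} + 2 i \sqrt{2}$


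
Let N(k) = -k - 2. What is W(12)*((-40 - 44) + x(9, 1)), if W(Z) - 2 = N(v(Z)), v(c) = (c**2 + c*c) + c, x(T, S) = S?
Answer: 24900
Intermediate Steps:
v(c) = c + 2*c**2 (v(c) = (c**2 + c**2) + c = 2*c**2 + c = c + 2*c**2)
N(k) = -2 - k
W(Z) = -Z*(1 + 2*Z) (W(Z) = 2 + (-2 - Z*(1 + 2*Z)) = -Z*(1 + 2*Z))
W(12)*((-40 - 44) + x(9, 1)) = (-1*12*(1 + 2*12))*((-40 - 44) + 1) = (-1*12*(1 + 24))*(-84 + 1) = -1*12*25*(-83) = -300*(-83) = 24900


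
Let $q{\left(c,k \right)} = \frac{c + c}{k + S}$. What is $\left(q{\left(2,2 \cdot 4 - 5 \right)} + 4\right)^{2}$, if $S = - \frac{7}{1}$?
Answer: $9$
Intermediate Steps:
$S = -7$ ($S = \left(-7\right) 1 = -7$)
$q{\left(c,k \right)} = \frac{2 c}{-7 + k}$ ($q{\left(c,k \right)} = \frac{c + c}{k - 7} = \frac{2 c}{-7 + k}$)
$\left(q{\left(2,2 \cdot 4 - 5 \right)} + 4\right)^{2} = \left(2 \cdot 2 \frac{1}{-7 + \left(2 \cdot 4 - 5\right)} + 4\right)^{2} = \left(2 \cdot 2 \frac{1}{-7 + \left(8 - 5\right)} + 4\right)^{2} = \left(2 \cdot 2 \frac{1}{-7 + 3} + 4\right)^{2} = \left(2 \cdot 2 \frac{1}{-4} + 4\right)^{2} = \left(2 \cdot 2 \left(- \frac{1}{4}\right) + 4\right)^{2} = \left(-1 + 4\right)^{2} = 3^{2} = 9$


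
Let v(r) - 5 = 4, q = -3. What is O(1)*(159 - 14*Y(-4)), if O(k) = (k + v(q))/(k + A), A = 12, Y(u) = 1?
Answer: 1450/13 ≈ 111.54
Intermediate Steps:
v(r) = 9 (v(r) = 5 + 4 = 9)
O(k) = (9 + k)/(12 + k) (O(k) = (k + 9)/(k + 12) = (9 + k)/(12 + k))
O(1)*(159 - 14*Y(-4)) = ((9 + 1)/(12 + 1))*(159 - 14*1) = (10/13)*(159 - 14) = ((1/13)*10)*145 = (10/13)*145 = 1450/13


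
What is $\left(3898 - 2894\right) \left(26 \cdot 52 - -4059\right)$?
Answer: $5432644$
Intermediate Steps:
$\left(3898 - 2894\right) \left(26 \cdot 52 - -4059\right) = 1004 \left(1352 + \left(2033 + 2026\right)\right) = 1004 \left(1352 + 4059\right) = 1004 \cdot 5411 = 5432644$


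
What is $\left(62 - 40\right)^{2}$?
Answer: $484$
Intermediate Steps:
$\left(62 - 40\right)^{2} = 22^{2} = 484$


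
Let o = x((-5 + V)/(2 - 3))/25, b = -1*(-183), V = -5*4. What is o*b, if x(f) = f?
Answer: 183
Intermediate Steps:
V = -20
b = 183
o = 1 (o = ((-5 - 20)/(2 - 3))/25 = -25/(-1)*(1/25) = -25*(-1)*(1/25) = 25*(1/25) = 1)
o*b = 1*183 = 183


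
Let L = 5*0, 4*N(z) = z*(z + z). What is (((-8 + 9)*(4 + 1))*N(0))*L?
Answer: 0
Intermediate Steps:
N(z) = z²/2 (N(z) = (z*(z + z))/4 = (z*(2*z))/4 = (2*z²)/4 = z²/2)
L = 0
(((-8 + 9)*(4 + 1))*N(0))*L = (((-8 + 9)*(4 + 1))*((½)*0²))*0 = ((1*5)*((½)*0))*0 = (5*0)*0 = 0*0 = 0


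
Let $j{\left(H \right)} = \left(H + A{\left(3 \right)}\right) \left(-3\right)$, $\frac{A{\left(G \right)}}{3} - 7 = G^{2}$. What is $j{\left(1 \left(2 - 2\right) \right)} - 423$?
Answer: $-567$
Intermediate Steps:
$A{\left(G \right)} = 21 + 3 G^{2}$
$j{\left(H \right)} = -144 - 3 H$ ($j{\left(H \right)} = \left(H + \left(21 + 3 \cdot 3^{2}\right)\right) \left(-3\right) = \left(H + \left(21 + 3 \cdot 9\right)\right) \left(-3\right) = \left(H + \left(21 + 27\right)\right) \left(-3\right) = \left(H + 48\right) \left(-3\right) = \left(48 + H\right) \left(-3\right) = -144 - 3 H$)
$j{\left(1 \left(2 - 2\right) \right)} - 423 = \left(-144 - 3 \cdot 1 \left(2 - 2\right)\right) - 423 = \left(-144 - 3 \cdot 1 \cdot 0\right) - 423 = \left(-144 - 0\right) - 423 = \left(-144 + 0\right) - 423 = -144 - 423 = -567$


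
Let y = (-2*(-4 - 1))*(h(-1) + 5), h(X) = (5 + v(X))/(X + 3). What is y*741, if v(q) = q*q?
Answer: 59280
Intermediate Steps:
v(q) = q²
h(X) = (5 + X²)/(3 + X) (h(X) = (5 + X²)/(X + 3) = (5 + X²)/(3 + X))
y = 80 (y = (-2*(-4 - 1))*((5 + (-1)²)/(3 - 1) + 5) = (-2*(-5))*((5 + 1)/2 + 5) = 10*((½)*6 + 5) = 10*(3 + 5) = 10*8 = 80)
y*741 = 80*741 = 59280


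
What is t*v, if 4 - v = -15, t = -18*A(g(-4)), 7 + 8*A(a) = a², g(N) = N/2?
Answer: 513/4 ≈ 128.25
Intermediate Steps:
g(N) = N/2 (g(N) = N*(½) = N/2)
A(a) = -7/8 + a²/8
t = 27/4 (t = -18*(-7/8 + ((½)*(-4))²/8) = -18*(-7/8 + (⅛)*(-2)²) = -18*(-7/8 + (⅛)*4) = -18*(-7/8 + ½) = -18*(-3/8) = 27/4 ≈ 6.7500)
v = 19 (v = 4 - 1*(-15) = 4 + 15 = 19)
t*v = (27/4)*19 = 513/4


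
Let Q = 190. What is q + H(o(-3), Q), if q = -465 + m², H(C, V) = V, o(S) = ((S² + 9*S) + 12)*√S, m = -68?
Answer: 4349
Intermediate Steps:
o(S) = √S*(12 + S² + 9*S) (o(S) = (12 + S² + 9*S)*√S = √S*(12 + S² + 9*S))
q = 4159 (q = -465 + (-68)² = -465 + 4624 = 4159)
q + H(o(-3), Q) = 4159 + 190 = 4349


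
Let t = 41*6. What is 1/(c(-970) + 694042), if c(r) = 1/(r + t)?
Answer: 724/502486407 ≈ 1.4408e-6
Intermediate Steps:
t = 246
c(r) = 1/(246 + r) (c(r) = 1/(r + 246) = 1/(246 + r))
1/(c(-970) + 694042) = 1/(1/(246 - 970) + 694042) = 1/(1/(-724) + 694042) = 1/(-1/724 + 694042) = 1/(502486407/724) = 724/502486407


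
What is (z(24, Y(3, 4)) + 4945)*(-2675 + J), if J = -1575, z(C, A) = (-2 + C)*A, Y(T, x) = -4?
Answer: -20642250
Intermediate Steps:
z(C, A) = A*(-2 + C)
(z(24, Y(3, 4)) + 4945)*(-2675 + J) = (-4*(-2 + 24) + 4945)*(-2675 - 1575) = (-4*22 + 4945)*(-4250) = (-88 + 4945)*(-4250) = 4857*(-4250) = -20642250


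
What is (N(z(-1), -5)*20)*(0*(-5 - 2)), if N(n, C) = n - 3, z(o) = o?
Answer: 0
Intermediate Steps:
N(n, C) = -3 + n
(N(z(-1), -5)*20)*(0*(-5 - 2)) = ((-3 - 1)*20)*(0*(-5 - 2)) = (-4*20)*(0*(-7)) = -80*0 = 0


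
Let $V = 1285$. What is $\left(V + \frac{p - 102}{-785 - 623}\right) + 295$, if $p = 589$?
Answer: $\frac{2224153}{1408} \approx 1579.7$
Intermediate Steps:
$\left(V + \frac{p - 102}{-785 - 623}\right) + 295 = \left(1285 + \frac{589 - 102}{-785 - 623}\right) + 295 = \left(1285 + \frac{589 - 102}{-1408}\right) + 295 = \left(1285 + \left(589 - 102\right) \left(- \frac{1}{1408}\right)\right) + 295 = \left(1285 + 487 \left(- \frac{1}{1408}\right)\right) + 295 = \left(1285 - \frac{487}{1408}\right) + 295 = \frac{1808793}{1408} + 295 = \frac{2224153}{1408}$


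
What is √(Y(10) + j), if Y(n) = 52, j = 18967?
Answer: √19019 ≈ 137.91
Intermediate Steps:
√(Y(10) + j) = √(52 + 18967) = √19019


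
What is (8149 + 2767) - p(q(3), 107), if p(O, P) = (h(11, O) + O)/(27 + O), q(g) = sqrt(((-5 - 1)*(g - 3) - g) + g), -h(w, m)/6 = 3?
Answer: 32750/3 ≈ 10917.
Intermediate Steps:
h(w, m) = -18 (h(w, m) = -6*3 = -18)
q(g) = sqrt(18 - 6*g) (q(g) = sqrt((-6*(-3 + g) - g) + g) = sqrt(((18 - 6*g) - g) + g) = sqrt((18 - 7*g) + g) = sqrt(18 - 6*g))
p(O, P) = (-18 + O)/(27 + O)
(8149 + 2767) - p(q(3), 107) = (8149 + 2767) - (-18 + sqrt(18 - 6*3))/(27 + sqrt(18 - 6*3)) = 10916 - (-18 + sqrt(18 - 18))/(27 + sqrt(18 - 18)) = 10916 - (-18 + sqrt(0))/(27 + sqrt(0)) = 10916 - (-18 + 0)/(27 + 0) = 10916 - (-18)/27 = 10916 - 1*(-2/3) = 10916 + 2/3 = 32750/3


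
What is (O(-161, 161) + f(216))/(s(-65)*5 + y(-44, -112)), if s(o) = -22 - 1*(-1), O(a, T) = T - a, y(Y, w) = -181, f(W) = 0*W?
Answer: -161/143 ≈ -1.1259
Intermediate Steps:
f(W) = 0
s(o) = -21 (s(o) = -22 + 1 = -21)
(O(-161, 161) + f(216))/(s(-65)*5 + y(-44, -112)) = ((161 - 1*(-161)) + 0)/(-21*5 - 181) = ((161 + 161) + 0)/(-105 - 181) = (322 + 0)/(-286) = 322*(-1/286) = -161/143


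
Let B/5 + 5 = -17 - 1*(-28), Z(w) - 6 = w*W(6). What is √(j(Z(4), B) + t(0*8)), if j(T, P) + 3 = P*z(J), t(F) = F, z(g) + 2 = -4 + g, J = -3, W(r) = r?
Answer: I*√273 ≈ 16.523*I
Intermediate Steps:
z(g) = -6 + g (z(g) = -2 + (-4 + g) = -6 + g)
Z(w) = 6 + 6*w (Z(w) = 6 + w*6 = 6 + 6*w)
B = 30 (B = -25 + 5*(-17 - 1*(-28)) = -25 + 5*(-17 + 28) = -25 + 5*11 = -25 + 55 = 30)
j(T, P) = -3 - 9*P (j(T, P) = -3 + P*(-6 - 3) = -3 + P*(-9) = -3 - 9*P)
√(j(Z(4), B) + t(0*8)) = √((-3 - 9*30) + 0*8) = √((-3 - 270) + 0) = √(-273 + 0) = √(-273) = I*√273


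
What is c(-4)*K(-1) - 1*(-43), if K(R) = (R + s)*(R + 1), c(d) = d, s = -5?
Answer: 43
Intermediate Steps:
K(R) = (1 + R)*(-5 + R) (K(R) = (R - 5)*(R + 1) = (-5 + R)*(1 + R) = (1 + R)*(-5 + R))
c(-4)*K(-1) - 1*(-43) = -4*(-5 + (-1)² - 4*(-1)) - 1*(-43) = -4*(-5 + 1 + 4) + 43 = -4*0 + 43 = 0 + 43 = 43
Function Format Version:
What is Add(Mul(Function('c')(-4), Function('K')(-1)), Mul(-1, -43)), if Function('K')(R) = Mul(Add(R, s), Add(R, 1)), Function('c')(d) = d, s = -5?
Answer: 43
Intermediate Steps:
Function('K')(R) = Mul(Add(1, R), Add(-5, R)) (Function('K')(R) = Mul(Add(R, -5), Add(R, 1)) = Mul(Add(-5, R), Add(1, R)) = Mul(Add(1, R), Add(-5, R)))
Add(Mul(Function('c')(-4), Function('K')(-1)), Mul(-1, -43)) = Add(Mul(-4, Add(-5, Pow(-1, 2), Mul(-4, -1))), Mul(-1, -43)) = Add(Mul(-4, Add(-5, 1, 4)), 43) = Add(Mul(-4, 0), 43) = Add(0, 43) = 43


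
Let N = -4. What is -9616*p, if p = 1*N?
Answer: 38464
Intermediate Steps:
p = -4 (p = 1*(-4) = -4)
-9616*p = -9616*(-4) = 38464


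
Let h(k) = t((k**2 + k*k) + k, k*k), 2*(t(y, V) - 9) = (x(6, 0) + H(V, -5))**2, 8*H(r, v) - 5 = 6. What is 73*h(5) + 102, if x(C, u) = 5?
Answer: 287025/128 ≈ 2242.4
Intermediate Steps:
H(r, v) = 11/8 (H(r, v) = 5/8 + (1/8)*6 = 5/8 + 3/4 = 11/8)
t(y, V) = 3753/128 (t(y, V) = 9 + (5 + 11/8)**2/2 = 9 + (51/8)**2/2 = 9 + (1/2)*(2601/64) = 9 + 2601/128 = 3753/128)
h(k) = 3753/128
73*h(5) + 102 = 73*(3753/128) + 102 = 273969/128 + 102 = 287025/128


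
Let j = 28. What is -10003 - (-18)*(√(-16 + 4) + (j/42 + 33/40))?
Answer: -199523/20 + 36*I*√3 ≈ -9976.2 + 62.354*I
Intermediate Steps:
-10003 - (-18)*(√(-16 + 4) + (j/42 + 33/40)) = -10003 - (-18)*(√(-16 + 4) + (28/42 + 33/40)) = -10003 - (-18)*(√(-12) + (28*(1/42) + 33*(1/40))) = -10003 - (-18)*(2*I*√3 + (⅔ + 33/40)) = -10003 - (-18)*(2*I*√3 + 179/120) = -10003 - (-18)*(179/120 + 2*I*√3) = -10003 - (-537/20 - 36*I*√3) = -10003 + (537/20 + 36*I*√3) = -199523/20 + 36*I*√3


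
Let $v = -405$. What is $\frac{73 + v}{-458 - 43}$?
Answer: $\frac{332}{501} \approx 0.66267$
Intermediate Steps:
$\frac{73 + v}{-458 - 43} = \frac{73 - 405}{-458 - 43} = - \frac{332}{-501} = \left(-332\right) \left(- \frac{1}{501}\right) = \frac{332}{501}$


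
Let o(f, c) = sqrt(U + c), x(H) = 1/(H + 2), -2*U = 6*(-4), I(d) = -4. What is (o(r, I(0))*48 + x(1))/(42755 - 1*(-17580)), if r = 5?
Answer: 1/181005 + 96*sqrt(2)/60335 ≈ 0.0022557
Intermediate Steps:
U = 12 (U = -3*(-4) = -1/2*(-24) = 12)
x(H) = 1/(2 + H)
o(f, c) = sqrt(12 + c)
(o(r, I(0))*48 + x(1))/(42755 - 1*(-17580)) = (sqrt(12 - 4)*48 + 1/(2 + 1))/(42755 - 1*(-17580)) = (sqrt(8)*48 + 1/3)/(42755 + 17580) = ((2*sqrt(2))*48 + 1/3)/60335 = (96*sqrt(2) + 1/3)*(1/60335) = (1/3 + 96*sqrt(2))*(1/60335) = 1/181005 + 96*sqrt(2)/60335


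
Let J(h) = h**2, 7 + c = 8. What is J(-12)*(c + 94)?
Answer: 13680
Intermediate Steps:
c = 1 (c = -7 + 8 = 1)
J(-12)*(c + 94) = (-12)**2*(1 + 94) = 144*95 = 13680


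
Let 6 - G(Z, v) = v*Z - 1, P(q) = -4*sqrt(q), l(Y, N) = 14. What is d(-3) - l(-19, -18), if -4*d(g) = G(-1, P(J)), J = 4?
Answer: -55/4 ≈ -13.750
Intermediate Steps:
G(Z, v) = 7 - Z*v (G(Z, v) = 6 - (v*Z - 1) = 6 - (Z*v - 1) = 6 - (-1 + Z*v) = 6 + (1 - Z*v) = 7 - Z*v)
d(g) = 1/4 (d(g) = -(7 - 1*(-1)*(-4*sqrt(4)))/4 = -(7 - 1*(-1)*(-4*2))/4 = -(7 - 1*(-1)*(-8))/4 = -(7 - 8)/4 = -1/4*(-1) = 1/4)
d(-3) - l(-19, -18) = 1/4 - 1*14 = 1/4 - 14 = -55/4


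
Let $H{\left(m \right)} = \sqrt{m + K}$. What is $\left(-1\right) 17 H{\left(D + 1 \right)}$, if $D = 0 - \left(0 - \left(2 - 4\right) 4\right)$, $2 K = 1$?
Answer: $- \frac{17 i \sqrt{26}}{2} \approx - 43.342 i$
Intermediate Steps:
$K = \frac{1}{2}$ ($K = \frac{1}{2} \cdot 1 = \frac{1}{2} \approx 0.5$)
$D = -8$ ($D = 0 - \left(0 - \left(-2\right) 4\right) = 0 - \left(0 - -8\right) = 0 - \left(0 + 8\right) = 0 - 8 = -8$)
$H{\left(m \right)} = \sqrt{\frac{1}{2} + m}$ ($H{\left(m \right)} = \sqrt{m + \frac{1}{2}} = \sqrt{\frac{1}{2} + m}$)
$\left(-1\right) 17 H{\left(D + 1 \right)} = \left(-1\right) 17 \frac{\sqrt{2 + 4 \left(-8 + 1\right)}}{2} = - 17 \frac{\sqrt{2 + 4 \left(-7\right)}}{2} = - 17 \frac{\sqrt{2 - 28}}{2} = - 17 \frac{\sqrt{-26}}{2} = - 17 \frac{i \sqrt{26}}{2} = - \frac{17 i \sqrt{26}}{2}$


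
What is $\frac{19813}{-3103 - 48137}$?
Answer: $- \frac{19813}{51240} \approx -0.38667$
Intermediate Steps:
$\frac{19813}{-3103 - 48137} = \frac{19813}{-51240} = 19813 \left(- \frac{1}{51240}\right) = - \frac{19813}{51240}$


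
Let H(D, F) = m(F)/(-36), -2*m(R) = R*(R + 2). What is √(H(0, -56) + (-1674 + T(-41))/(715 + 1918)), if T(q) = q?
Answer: √286657343/2633 ≈ 6.4303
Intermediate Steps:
m(R) = -R*(2 + R)/2 (m(R) = -R*(R + 2)/2 = -R*(2 + R)/2)
H(D, F) = F*(2 + F)/72 (H(D, F) = -F*(2 + F)/2/(-36) = -F*(2 + F)/2*(-1/36) = F*(2 + F)/72)
√(H(0, -56) + (-1674 + T(-41))/(715 + 1918)) = √((1/72)*(-56)*(2 - 56) + (-1674 - 41)/(715 + 1918)) = √((1/72)*(-56)*(-54) - 1715/2633) = √(42 - 1715*1/2633) = √(42 - 1715/2633) = √(108871/2633) = √286657343/2633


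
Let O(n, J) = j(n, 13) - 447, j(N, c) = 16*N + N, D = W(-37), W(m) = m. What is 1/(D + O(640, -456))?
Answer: 1/10396 ≈ 9.6191e-5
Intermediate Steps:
D = -37
j(N, c) = 17*N
O(n, J) = -447 + 17*n (O(n, J) = 17*n - 447 = -447 + 17*n)
1/(D + O(640, -456)) = 1/(-37 + (-447 + 17*640)) = 1/(-37 + (-447 + 10880)) = 1/(-37 + 10433) = 1/10396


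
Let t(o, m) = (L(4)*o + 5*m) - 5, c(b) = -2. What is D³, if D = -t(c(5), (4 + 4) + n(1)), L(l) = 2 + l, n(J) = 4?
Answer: -79507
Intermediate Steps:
t(o, m) = -5 + 5*m + 6*o (t(o, m) = ((2 + 4)*o + 5*m) - 5 = (6*o + 5*m) - 5 = (5*m + 6*o) - 5 = -5 + 5*m + 6*o)
D = -43 (D = -(-5 + 5*((4 + 4) + 4) + 6*(-2)) = -(-5 + 5*(8 + 4) - 12) = -(-5 + 5*12 - 12) = -(-5 + 60 - 12) = -1*43 = -43)
D³ = (-43)³ = -79507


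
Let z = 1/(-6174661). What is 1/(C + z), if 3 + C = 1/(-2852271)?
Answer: -17611806505131/52835428542325 ≈ -0.33333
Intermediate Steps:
z = -1/6174661 ≈ -1.6195e-7
C = -8556814/2852271 (C = -3 + 1/(-2852271) = -3 - 1/2852271 = -8556814/2852271 ≈ -3.0000)
1/(C + z) = 1/(-8556814/2852271 - 1/6174661) = 1/(-52835428542325/17611806505131) = -17611806505131/52835428542325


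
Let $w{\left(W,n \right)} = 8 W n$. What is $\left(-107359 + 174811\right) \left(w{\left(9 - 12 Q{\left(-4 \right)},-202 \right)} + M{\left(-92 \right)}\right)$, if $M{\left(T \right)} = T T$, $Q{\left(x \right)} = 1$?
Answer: $897921024$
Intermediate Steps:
$M{\left(T \right)} = T^{2}$
$w{\left(W,n \right)} = 8 W n$
$\left(-107359 + 174811\right) \left(w{\left(9 - 12 Q{\left(-4 \right)},-202 \right)} + M{\left(-92 \right)}\right) = \left(-107359 + 174811\right) \left(8 \left(9 - 12\right) \left(-202\right) + \left(-92\right)^{2}\right) = 67452 \left(8 \left(9 - 12\right) \left(-202\right) + 8464\right) = 67452 \left(8 \left(-3\right) \left(-202\right) + 8464\right) = 67452 \left(4848 + 8464\right) = 67452 \cdot 13312 = 897921024$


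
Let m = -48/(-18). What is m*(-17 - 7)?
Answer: -64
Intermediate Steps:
m = 8/3 (m = -48*(-1/18) = 8/3 ≈ 2.6667)
m*(-17 - 7) = 8*(-17 - 7)/3 = (8/3)*(-24) = -64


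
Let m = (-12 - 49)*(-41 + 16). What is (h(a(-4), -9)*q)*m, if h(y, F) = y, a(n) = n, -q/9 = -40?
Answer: -2196000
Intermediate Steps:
q = 360 (q = -9*(-40) = 360)
m = 1525 (m = -61*(-25) = 1525)
(h(a(-4), -9)*q)*m = -4*360*1525 = -1440*1525 = -2196000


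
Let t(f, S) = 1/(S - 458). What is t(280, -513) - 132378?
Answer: -128539039/971 ≈ -1.3238e+5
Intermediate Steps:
t(f, S) = 1/(-458 + S)
t(280, -513) - 132378 = 1/(-458 - 513) - 132378 = 1/(-971) - 132378 = -1/971 - 132378 = -128539039/971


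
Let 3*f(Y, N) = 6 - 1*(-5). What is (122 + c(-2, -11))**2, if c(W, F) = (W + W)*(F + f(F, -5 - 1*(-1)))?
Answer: 206116/9 ≈ 22902.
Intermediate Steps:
f(Y, N) = 11/3 (f(Y, N) = (6 - 1*(-5))/3 = (6 + 5)/3 = (1/3)*11 = 11/3)
c(W, F) = 2*W*(11/3 + F) (c(W, F) = (W + W)*(F + 11/3) = (2*W)*(11/3 + F) = 2*W*(11/3 + F))
(122 + c(-2, -11))**2 = (122 + (2/3)*(-2)*(11 + 3*(-11)))**2 = (122 + (2/3)*(-2)*(11 - 33))**2 = (122 + (2/3)*(-2)*(-22))**2 = (122 + 88/3)**2 = (454/3)**2 = 206116/9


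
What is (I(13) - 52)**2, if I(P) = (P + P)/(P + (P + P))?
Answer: 23716/9 ≈ 2635.1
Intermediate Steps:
I(P) = 2/3 (I(P) = (2*P)/(P + 2*P) = (2*P)/((3*P)) = (2*P)*(1/(3*P)) = 2/3)
(I(13) - 52)**2 = (2/3 - 52)**2 = (-154/3)**2 = 23716/9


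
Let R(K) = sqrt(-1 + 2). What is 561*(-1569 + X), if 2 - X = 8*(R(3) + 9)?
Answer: -923967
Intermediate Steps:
R(K) = 1 (R(K) = sqrt(1) = 1)
X = -78 (X = 2 - 8*(1 + 9) = 2 - 8*10 = 2 - 1*80 = 2 - 80 = -78)
561*(-1569 + X) = 561*(-1569 - 78) = 561*(-1647) = -923967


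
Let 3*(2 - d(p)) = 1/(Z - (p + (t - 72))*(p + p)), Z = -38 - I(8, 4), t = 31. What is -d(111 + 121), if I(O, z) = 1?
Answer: -531979/265989 ≈ -2.0000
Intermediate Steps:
Z = -39 (Z = -38 - 1*1 = -38 - 1 = -39)
d(p) = 2 - 1/(3*(-39 - 2*p*(-41 + p))) (d(p) = 2 - 1/(3*(-39 - (p + (31 - 72))*(p + p))) = 2 - 1/(3*(-39 - (p - 41)*2*p)) = 2 - 1/(3*(-39 - (-41 + p)*2*p)) = 2 - 1/(3*(-39 - 2*p*(-41 + p))))
-d(111 + 121) = -(235 - 492*(111 + 121) + 12*(111 + 121)²)/(3*(39 - 82*(111 + 121) + 2*(111 + 121)²)) = -(235 - 492*232 + 12*232²)/(3*(39 - 82*232 + 2*232²)) = -(235 - 114144 + 12*53824)/(3*(39 - 19024 + 2*53824)) = -(235 - 114144 + 645888)/(3*(39 - 19024 + 107648)) = -531979/(3*88663) = -1*531979/265989 = -531979/265989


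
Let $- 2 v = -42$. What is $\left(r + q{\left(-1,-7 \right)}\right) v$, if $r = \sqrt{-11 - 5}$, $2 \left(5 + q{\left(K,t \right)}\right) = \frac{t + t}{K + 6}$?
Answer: $- \frac{672}{5} + 84 i \approx -134.4 + 84.0 i$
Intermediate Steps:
$v = 21$ ($v = \left(- \frac{1}{2}\right) \left(-42\right) = 21$)
$q{\left(K,t \right)} = -5 + \frac{t}{6 + K}$ ($q{\left(K,t \right)} = -5 + \frac{\left(t + t\right) \frac{1}{K + 6}}{2} = -5 + \frac{2 t \frac{1}{6 + K}}{2} = -5 + \frac{t}{6 + K}$)
$r = 4 i$ ($r = \sqrt{-16} = 4 i \approx 4.0 i$)
$\left(r + q{\left(-1,-7 \right)}\right) v = \left(4 i + \frac{-30 - 7 - -5}{6 - 1}\right) 21 = \left(4 i + \frac{-30 - 7 + 5}{5}\right) 21 = \left(4 i + \frac{1}{5} \left(-32\right)\right) 21 = \left(4 i - \frac{32}{5}\right) 21 = \left(- \frac{32}{5} + 4 i\right) 21 = - \frac{672}{5} + 84 i$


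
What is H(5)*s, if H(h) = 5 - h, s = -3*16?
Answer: 0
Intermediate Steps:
s = -48
H(5)*s = (5 - 1*5)*(-48) = (5 - 5)*(-48) = 0*(-48) = 0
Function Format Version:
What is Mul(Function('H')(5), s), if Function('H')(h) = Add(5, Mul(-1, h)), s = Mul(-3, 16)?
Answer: 0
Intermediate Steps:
s = -48
Mul(Function('H')(5), s) = Mul(Add(5, Mul(-1, 5)), -48) = Mul(Add(5, -5), -48) = Mul(0, -48) = 0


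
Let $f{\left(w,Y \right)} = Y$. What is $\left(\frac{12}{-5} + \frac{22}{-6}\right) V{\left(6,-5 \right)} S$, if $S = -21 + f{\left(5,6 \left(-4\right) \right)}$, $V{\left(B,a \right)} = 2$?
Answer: $546$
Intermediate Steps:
$S = -45$ ($S = -21 + 6 \left(-4\right) = -21 - 24 = -45$)
$\left(\frac{12}{-5} + \frac{22}{-6}\right) V{\left(6,-5 \right)} S = \left(\frac{12}{-5} + \frac{22}{-6}\right) 2 \left(-45\right) = \left(12 \left(- \frac{1}{5}\right) + 22 \left(- \frac{1}{6}\right)\right) 2 \left(-45\right) = \left(- \frac{12}{5} - \frac{11}{3}\right) 2 \left(-45\right) = \left(- \frac{91}{15}\right) 2 \left(-45\right) = \left(- \frac{182}{15}\right) \left(-45\right) = 546$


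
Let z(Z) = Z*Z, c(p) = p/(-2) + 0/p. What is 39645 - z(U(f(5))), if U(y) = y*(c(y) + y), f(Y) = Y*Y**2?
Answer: -243982045/4 ≈ -6.0996e+7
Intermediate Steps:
c(p) = -p/2 (c(p) = p*(-1/2) + 0 = -p/2 + 0 = -p/2)
f(Y) = Y**3
U(y) = y**2/2 (U(y) = y*(-y/2 + y) = y*(y/2) = y**2/2)
z(Z) = Z**2
39645 - z(U(f(5))) = 39645 - ((5**3)**2/2)**2 = 39645 - ((1/2)*125**2)**2 = 39645 - ((1/2)*15625)**2 = 39645 - (15625/2)**2 = 39645 - 1*244140625/4 = 39645 - 244140625/4 = -243982045/4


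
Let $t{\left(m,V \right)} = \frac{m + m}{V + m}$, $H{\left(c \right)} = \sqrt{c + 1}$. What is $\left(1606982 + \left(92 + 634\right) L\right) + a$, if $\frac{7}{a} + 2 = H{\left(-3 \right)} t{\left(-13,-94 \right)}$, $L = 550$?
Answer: $\frac{47296011725}{23574} - \frac{9737 i \sqrt{2}}{23574} \approx 2.0063 \cdot 10^{6} - 0.58413 i$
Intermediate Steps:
$H{\left(c \right)} = \sqrt{1 + c}$
$t{\left(m,V \right)} = \frac{2 m}{V + m}$
$a = \frac{7}{-2 + \frac{26 i \sqrt{2}}{107}}$ ($a = \frac{7}{-2 + \sqrt{1 - 3} \cdot 2 \left(-13\right) \frac{1}{-94 - 13}} = \frac{7}{-2 + \sqrt{-2} \cdot 2 \left(-13\right) \frac{1}{-107}} = \frac{7}{-2 + i \sqrt{2} \cdot 2 \left(-13\right) \left(- \frac{1}{107}\right)} = \frac{7}{-2 + i \sqrt{2} \cdot \frac{26}{107}} = \frac{7}{-2 + \frac{26 i \sqrt{2}}{107}} \approx -3.3996 - 0.58413 i$)
$\left(1606982 + \left(92 + 634\right) L\right) + a = \left(1606982 + \left(92 + 634\right) 550\right) - \left(\frac{80143}{23574} + \frac{9737 i \sqrt{2}}{23574}\right) = \left(1606982 + 726 \cdot 550\right) - \left(\frac{80143}{23574} + \frac{9737 i \sqrt{2}}{23574}\right) = \left(1606982 + 399300\right) - \left(\frac{80143}{23574} + \frac{9737 i \sqrt{2}}{23574}\right) = 2006282 - \left(\frac{80143}{23574} + \frac{9737 i \sqrt{2}}{23574}\right) = \frac{47296011725}{23574} - \frac{9737 i \sqrt{2}}{23574}$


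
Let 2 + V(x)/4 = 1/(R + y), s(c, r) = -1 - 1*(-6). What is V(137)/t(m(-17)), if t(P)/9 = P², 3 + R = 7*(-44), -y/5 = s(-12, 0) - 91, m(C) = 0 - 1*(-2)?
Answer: -79/357 ≈ -0.22129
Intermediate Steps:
m(C) = 2 (m(C) = 0 + 2 = 2)
s(c, r) = 5 (s(c, r) = -1 + 6 = 5)
y = 430 (y = -5*(5 - 91) = -5*(-86) = 430)
R = -311 (R = -3 + 7*(-44) = -3 - 308 = -311)
V(x) = -948/119 (V(x) = -8 + 4/(-311 + 430) = -8 + 4/119 = -948/119)
t(P) = 9*P²
V(137)/t(m(-17)) = -948/(119*(9*2²)) = -948/(119*(9*4)) = -948/119/36 = -948/119*1/36 = -79/357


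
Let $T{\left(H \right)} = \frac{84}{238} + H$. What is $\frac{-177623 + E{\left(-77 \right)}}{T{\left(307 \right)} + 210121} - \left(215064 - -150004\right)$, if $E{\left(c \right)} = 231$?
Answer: $- \frac{652977100420}{1788641} \approx -3.6507 \cdot 10^{5}$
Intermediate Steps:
$T{\left(H \right)} = \frac{6}{17} + H$ ($T{\left(H \right)} = 84 \cdot \frac{1}{238} + H = \frac{6}{17} + H$)
$\frac{-177623 + E{\left(-77 \right)}}{T{\left(307 \right)} + 210121} - \left(215064 - -150004\right) = \frac{-177623 + 231}{\left(\frac{6}{17} + 307\right) + 210121} - \left(215064 - -150004\right) = - \frac{177392}{\frac{5225}{17} + 210121} - \left(215064 + 150004\right) = - \frac{177392}{\frac{3577282}{17}} - 365068 = \left(-177392\right) \frac{17}{3577282} - 365068 = - \frac{1507832}{1788641} - 365068 = - \frac{652977100420}{1788641}$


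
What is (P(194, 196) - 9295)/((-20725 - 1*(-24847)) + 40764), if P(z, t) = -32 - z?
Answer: -9521/44886 ≈ -0.21212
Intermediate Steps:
(P(194, 196) - 9295)/((-20725 - 1*(-24847)) + 40764) = ((-32 - 1*194) - 9295)/((-20725 - 1*(-24847)) + 40764) = ((-32 - 194) - 9295)/((-20725 + 24847) + 40764) = (-226 - 9295)/(4122 + 40764) = -9521/44886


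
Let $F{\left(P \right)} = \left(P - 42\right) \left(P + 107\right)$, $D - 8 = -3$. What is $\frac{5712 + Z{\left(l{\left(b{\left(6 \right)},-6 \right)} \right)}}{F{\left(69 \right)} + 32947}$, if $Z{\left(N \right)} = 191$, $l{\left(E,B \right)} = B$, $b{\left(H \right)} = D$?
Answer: $\frac{5903}{37699} \approx 0.15658$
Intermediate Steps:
$D = 5$ ($D = 8 - 3 = 5$)
$b{\left(H \right)} = 5$
$F{\left(P \right)} = \left(-42 + P\right) \left(107 + P\right)$
$\frac{5712 + Z{\left(l{\left(b{\left(6 \right)},-6 \right)} \right)}}{F{\left(69 \right)} + 32947} = \frac{5712 + 191}{\left(-4494 + 69^{2} + 65 \cdot 69\right) + 32947} = \frac{5903}{\left(-4494 + 4761 + 4485\right) + 32947} = \frac{5903}{4752 + 32947} = \frac{5903}{37699}$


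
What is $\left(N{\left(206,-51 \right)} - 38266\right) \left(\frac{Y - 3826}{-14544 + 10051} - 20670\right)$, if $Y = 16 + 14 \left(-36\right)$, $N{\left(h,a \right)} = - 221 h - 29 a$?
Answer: $\frac{7644078728748}{4493} \approx 1.7013 \cdot 10^{9}$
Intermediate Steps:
$Y = -488$ ($Y = 16 - 504 = -488$)
$\left(N{\left(206,-51 \right)} - 38266\right) \left(\frac{Y - 3826}{-14544 + 10051} - 20670\right) = \left(\left(\left(-221\right) 206 - -1479\right) - 38266\right) \left(\frac{-488 - 3826}{-14544 + 10051} - 20670\right) = \left(\left(-45526 + 1479\right) - 38266\right) \left(- \frac{4314}{-4493} - 20670\right) = \left(-44047 - 38266\right) \left(\left(-4314\right) \left(- \frac{1}{4493}\right) - 20670\right) = - 82313 \left(\frac{4314}{4493} - 20670\right) = \left(-82313\right) \left(- \frac{92865996}{4493}\right) = \frac{7644078728748}{4493}$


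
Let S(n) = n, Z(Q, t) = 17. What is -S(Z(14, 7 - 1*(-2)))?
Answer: -17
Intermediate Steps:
-S(Z(14, 7 - 1*(-2))) = -1*17 = -17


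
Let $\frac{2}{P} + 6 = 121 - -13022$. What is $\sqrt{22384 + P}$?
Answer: $\frac{\sqrt{3863047959570}}{13137} \approx 149.61$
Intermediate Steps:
$P = \frac{2}{13137}$ ($P = \frac{2}{-6 + \left(121 - -13022\right)} = \frac{2}{-6 + \left(121 + 13022\right)} = \frac{2}{-6 + 13143} = \frac{2}{13137} \approx 0.00015224$)
$\sqrt{22384 + P} = \sqrt{22384 + \frac{2}{13137}} = \sqrt{\frac{294058610}{13137}} = \frac{\sqrt{3863047959570}}{13137}$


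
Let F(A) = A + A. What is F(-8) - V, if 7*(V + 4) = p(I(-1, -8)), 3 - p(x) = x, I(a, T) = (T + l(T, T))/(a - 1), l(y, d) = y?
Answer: -79/7 ≈ -11.286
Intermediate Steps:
F(A) = 2*A
I(a, T) = 2*T/(-1 + a) (I(a, T) = (T + T)/(a - 1) = (2*T)/(-1 + a) = 2*T/(-1 + a))
p(x) = 3 - x
V = -33/7 (V = -4 + (3 - 2*(-8)/(-1 - 1))/7 = -4 + (3 - 2*(-8)/(-2))/7 = -4 + (3 - 2*(-8)*(-1)/2)/7 = -4 + (3 - 1*8)/7 = -4 + (3 - 8)/7 = -4 + (⅐)*(-5) = -4 - 5/7 = -33/7 ≈ -4.7143)
F(-8) - V = 2*(-8) - 1*(-33/7) = -16 + 33/7 = -79/7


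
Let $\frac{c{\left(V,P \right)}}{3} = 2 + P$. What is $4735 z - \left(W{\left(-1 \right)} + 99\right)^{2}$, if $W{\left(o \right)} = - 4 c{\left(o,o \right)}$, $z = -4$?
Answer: $-26509$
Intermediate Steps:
$c{\left(V,P \right)} = 6 + 3 P$ ($c{\left(V,P \right)} = 3 \left(2 + P\right) = 6 + 3 P$)
$W{\left(o \right)} = -24 - 12 o$ ($W{\left(o \right)} = - 4 \left(6 + 3 o\right) = -24 - 12 o$)
$4735 z - \left(W{\left(-1 \right)} + 99\right)^{2} = 4735 \left(-4\right) - \left(\left(-24 - -12\right) + 99\right)^{2} = -18940 - \left(\left(-24 + 12\right) + 99\right)^{2} = -18940 - \left(-12 + 99\right)^{2} = -18940 - 87^{2} = -18940 - 7569 = -26509$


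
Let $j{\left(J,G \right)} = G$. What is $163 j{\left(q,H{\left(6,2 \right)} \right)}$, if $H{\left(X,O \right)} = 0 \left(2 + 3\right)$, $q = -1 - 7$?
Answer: $0$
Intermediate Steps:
$q = -8$ ($q = -1 - 7 = -8$)
$H{\left(X,O \right)} = 0$ ($H{\left(X,O \right)} = 0 \cdot 5 = 0$)
$163 j{\left(q,H{\left(6,2 \right)} \right)} = 163 \cdot 0 = 0$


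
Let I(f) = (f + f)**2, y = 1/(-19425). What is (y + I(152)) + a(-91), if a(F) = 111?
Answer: 1797336974/19425 ≈ 92527.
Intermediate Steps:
y = -1/19425 ≈ -5.1480e-5
I(f) = 4*f**2 (I(f) = (2*f)**2 = 4*f**2)
(y + I(152)) + a(-91) = (-1/19425 + 4*152**2) + 111 = (-1/19425 + 4*23104) + 111 = (-1/19425 + 92416) + 111 = 1795180799/19425 + 111 = 1797336974/19425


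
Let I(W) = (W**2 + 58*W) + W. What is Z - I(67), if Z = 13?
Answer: -8429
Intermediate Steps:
I(W) = W**2 + 59*W
Z - I(67) = 13 - 67*(59 + 67) = 13 - 67*126 = 13 - 1*8442 = 13 - 8442 = -8429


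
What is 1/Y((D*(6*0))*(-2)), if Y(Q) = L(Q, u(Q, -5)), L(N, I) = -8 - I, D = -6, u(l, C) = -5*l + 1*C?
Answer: -⅓ ≈ -0.33333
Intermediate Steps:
u(l, C) = C - 5*l (u(l, C) = -5*l + C = C - 5*l)
Y(Q) = -3 + 5*Q (Y(Q) = -8 - (-5 - 5*Q) = -8 + (5 + 5*Q) = -3 + 5*Q)
1/Y((D*(6*0))*(-2)) = 1/(-3 + 5*(-36*0*(-2))) = 1/(-3 + 5*(-6*0*(-2))) = 1/(-3 + 5*(0*(-2))) = 1/(-3 + 5*0) = 1/(-3 + 0) = 1/(-3) = -⅓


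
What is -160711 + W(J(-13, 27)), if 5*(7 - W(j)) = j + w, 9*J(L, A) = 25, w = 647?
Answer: -7237528/45 ≈ -1.6083e+5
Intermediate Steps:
J(L, A) = 25/9 (J(L, A) = (⅑)*25 = 25/9)
W(j) = -612/5 - j/5 (W(j) = 7 - (j + 647)/5 = 7 - (647 + j)/5 = 7 + (-647/5 - j/5) = -612/5 - j/5)
-160711 + W(J(-13, 27)) = -160711 + (-612/5 - ⅕*25/9) = -160711 + (-612/5 - 5/9) = -160711 - 5533/45 = -7237528/45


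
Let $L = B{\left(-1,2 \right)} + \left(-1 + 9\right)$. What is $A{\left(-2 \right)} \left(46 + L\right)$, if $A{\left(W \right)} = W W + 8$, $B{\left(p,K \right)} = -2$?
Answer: $624$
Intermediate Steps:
$A{\left(W \right)} = 8 + W^{2}$ ($A{\left(W \right)} = W^{2} + 8 = 8 + W^{2}$)
$L = 6$ ($L = -2 + \left(-1 + 9\right) = -2 + 8 = 6$)
$A{\left(-2 \right)} \left(46 + L\right) = \left(8 + \left(-2\right)^{2}\right) \left(46 + 6\right) = \left(8 + 4\right) 52 = 12 \cdot 52 = 624$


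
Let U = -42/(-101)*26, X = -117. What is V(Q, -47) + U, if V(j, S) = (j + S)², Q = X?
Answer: 2717588/101 ≈ 26907.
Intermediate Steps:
Q = -117
V(j, S) = (S + j)²
U = 1092/101 (U = -42*(-1)/101*26 = -1*(-42/101)*26 = (42/101)*26 = 1092/101 ≈ 10.812)
V(Q, -47) + U = (-47 - 117)² + 1092/101 = (-164)² + 1092/101 = 26896 + 1092/101 = 2717588/101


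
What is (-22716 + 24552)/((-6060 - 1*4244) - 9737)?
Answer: -1836/20041 ≈ -0.091612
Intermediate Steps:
(-22716 + 24552)/((-6060 - 1*4244) - 9737) = 1836/((-6060 - 4244) - 9737) = 1836/(-10304 - 9737) = 1836/(-20041) = 1836*(-1/20041) = -1836/20041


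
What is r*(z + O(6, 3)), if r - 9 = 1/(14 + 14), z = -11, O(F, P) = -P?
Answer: -253/2 ≈ -126.50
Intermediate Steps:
r = 253/28 (r = 9 + 1/(14 + 14) = 9 + 1/28 = 253/28 ≈ 9.0357)
r*(z + O(6, 3)) = 253*(-11 - 1*3)/28 = 253*(-11 - 3)/28 = (253/28)*(-14) = -253/2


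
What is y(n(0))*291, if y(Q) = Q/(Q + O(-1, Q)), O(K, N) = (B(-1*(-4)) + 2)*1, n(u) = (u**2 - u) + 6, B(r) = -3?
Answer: 1746/5 ≈ 349.20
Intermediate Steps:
n(u) = 6 + u**2 - u
O(K, N) = -1 (O(K, N) = (-3 + 2)*1 = -1*1 = -1)
y(Q) = Q/(-1 + Q) (y(Q) = Q/(Q - 1) = Q/(-1 + Q))
y(n(0))*291 = ((6 + 0**2 - 1*0)/(-1 + (6 + 0**2 - 1*0)))*291 = ((6 + 0 + 0)/(-1 + (6 + 0 + 0)))*291 = (6/(-1 + 6))*291 = (6/5)*291 = 1746/5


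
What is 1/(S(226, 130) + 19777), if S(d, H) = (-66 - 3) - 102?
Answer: 1/19606 ≈ 5.1005e-5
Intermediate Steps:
S(d, H) = -171 (S(d, H) = -69 - 102 = -171)
1/(S(226, 130) + 19777) = 1/(-171 + 19777) = 1/19606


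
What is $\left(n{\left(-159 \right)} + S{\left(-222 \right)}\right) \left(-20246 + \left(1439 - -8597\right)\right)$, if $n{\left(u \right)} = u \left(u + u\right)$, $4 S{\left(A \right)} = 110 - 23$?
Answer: $- \frac{1032920175}{2} \approx -5.1646 \cdot 10^{8}$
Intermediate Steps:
$S{\left(A \right)} = \frac{87}{4}$ ($S{\left(A \right)} = \frac{110 - 23}{4} = \frac{1}{4} \cdot 87 = \frac{87}{4}$)
$n{\left(u \right)} = 2 u^{2}$ ($n{\left(u \right)} = u 2 u = 2 u^{2}$)
$\left(n{\left(-159 \right)} + S{\left(-222 \right)}\right) \left(-20246 + \left(1439 - -8597\right)\right) = \left(2 \left(-159\right)^{2} + \frac{87}{4}\right) \left(-20246 + \left(1439 - -8597\right)\right) = \left(2 \cdot 25281 + \frac{87}{4}\right) \left(-20246 + \left(1439 + 8597\right)\right) = \left(50562 + \frac{87}{4}\right) \left(-20246 + 10036\right) = \frac{202335}{4} \left(-10210\right) = - \frac{1032920175}{2}$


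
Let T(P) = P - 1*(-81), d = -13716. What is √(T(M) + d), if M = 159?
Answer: 2*I*√3369 ≈ 116.09*I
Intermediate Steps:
T(P) = 81 + P (T(P) = P + 81 = 81 + P)
√(T(M) + d) = √((81 + 159) - 13716) = √(240 - 13716) = √(-13476) = 2*I*√3369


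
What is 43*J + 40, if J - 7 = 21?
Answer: 1244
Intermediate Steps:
J = 28 (J = 7 + 21 = 28)
43*J + 40 = 43*28 + 40 = 1204 + 40 = 1244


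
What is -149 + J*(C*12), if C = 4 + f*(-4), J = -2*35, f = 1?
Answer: -149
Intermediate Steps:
J = -70
C = 0 (C = 4 + 1*(-4) = 4 - 4 = 0)
-149 + J*(C*12) = -149 - 0*12 = -149 - 70*0 = -149 + 0 = -149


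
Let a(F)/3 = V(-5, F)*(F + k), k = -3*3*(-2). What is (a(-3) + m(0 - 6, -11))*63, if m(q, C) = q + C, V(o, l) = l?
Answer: -9576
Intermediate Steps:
k = 18 (k = -9*(-2) = 18)
m(q, C) = C + q
a(F) = 3*F*(18 + F) (a(F) = 3*(F*(F + 18)) = 3*(F*(18 + F)) = 3*F*(18 + F))
(a(-3) + m(0 - 6, -11))*63 = (3*(-3)*(18 - 3) + (-11 + (0 - 6)))*63 = (3*(-3)*15 + (-11 - 6))*63 = (-135 - 17)*63 = -152*63 = -9576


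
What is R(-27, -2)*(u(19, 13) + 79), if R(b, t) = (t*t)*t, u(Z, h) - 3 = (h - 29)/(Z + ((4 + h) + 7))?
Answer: -28080/43 ≈ -653.02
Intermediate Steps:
u(Z, h) = 3 + (-29 + h)/(11 + Z + h) (u(Z, h) = 3 + (h - 29)/(Z + ((4 + h) + 7)) = 3 + (-29 + h)/(Z + (11 + h)) = 3 + (-29 + h)/(11 + Z + h))
R(b, t) = t³ (R(b, t) = t²*t = t³)
R(-27, -2)*(u(19, 13) + 79) = (-2)³*((4 + 3*19 + 4*13)/(11 + 19 + 13) + 79) = -8*((4 + 57 + 52)/43 + 79) = -8*((1/43)*113 + 79) = -8*(113/43 + 79) = -8*3510/43 = -28080/43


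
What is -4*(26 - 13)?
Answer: -52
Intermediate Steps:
-4*(26 - 13) = -4*13 = -52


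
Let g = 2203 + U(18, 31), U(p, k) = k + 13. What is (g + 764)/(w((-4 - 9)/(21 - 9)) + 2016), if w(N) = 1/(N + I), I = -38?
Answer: 1412159/945492 ≈ 1.4936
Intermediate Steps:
U(p, k) = 13 + k
w(N) = 1/(-38 + N) (w(N) = 1/(N - 38) = 1/(-38 + N))
g = 2247 (g = 2203 + (13 + 31) = 2203 + 44 = 2247)
(g + 764)/(w((-4 - 9)/(21 - 9)) + 2016) = (2247 + 764)/(1/(-38 + (-4 - 9)/(21 - 9)) + 2016) = 3011/(1/(-38 - 13/12) + 2016) = 3011/(1/(-469/12) + 2016) = 3011/(-12/469 + 2016) = 3011/(945492/469) = 3011*(469/945492) = 1412159/945492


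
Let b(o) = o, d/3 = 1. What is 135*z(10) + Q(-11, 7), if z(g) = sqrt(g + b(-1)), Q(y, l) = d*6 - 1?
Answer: 422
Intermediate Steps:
d = 3 (d = 3*1 = 3)
Q(y, l) = 17 (Q(y, l) = 3*6 - 1 = 18 - 1 = 17)
z(g) = sqrt(-1 + g) (z(g) = sqrt(g - 1) = sqrt(-1 + g))
135*z(10) + Q(-11, 7) = 135*sqrt(-1 + 10) + 17 = 135*sqrt(9) + 17 = 135*3 + 17 = 405 + 17 = 422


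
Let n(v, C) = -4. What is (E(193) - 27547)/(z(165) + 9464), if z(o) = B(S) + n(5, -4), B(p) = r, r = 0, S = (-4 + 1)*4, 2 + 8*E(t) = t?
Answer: -44037/15136 ≈ -2.9094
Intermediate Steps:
E(t) = -¼ + t/8
S = -12 (S = -3*4 = -12)
B(p) = 0
z(o) = -4 (z(o) = 0 - 4 = -4)
(E(193) - 27547)/(z(165) + 9464) = ((-¼ + (⅛)*193) - 27547)/(-4 + 9464) = ((-¼ + 193/8) - 27547)/9460 = (191/8 - 27547)*(1/9460) = -220185/8*1/9460 = -44037/15136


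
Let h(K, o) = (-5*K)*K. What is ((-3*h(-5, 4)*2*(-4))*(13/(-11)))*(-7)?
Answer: -273000/11 ≈ -24818.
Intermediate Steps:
h(K, o) = -5*K²
((-3*h(-5, 4)*2*(-4))*(13/(-11)))*(-7) = ((-3*-5*(-5)²*2*(-4))*(13/(-11)))*(-7) = ((-3*-5*25*2*(-4))*(13*(-1/11)))*(-7) = (-3*(-125*2)*(-4)*(-13/11))*(-7) = (-(-750)*(-4)*(-13/11))*(-7) = (-3*1000*(-13/11))*(-7) = -3000*(-13/11)*(-7) = (39000/11)*(-7) = -273000/11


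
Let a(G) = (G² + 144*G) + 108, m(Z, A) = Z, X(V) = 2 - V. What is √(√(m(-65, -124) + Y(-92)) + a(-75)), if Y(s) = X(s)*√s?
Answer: √(-5067 + √(-65 + 188*I*√23)) ≈ 0.1549 + 71.039*I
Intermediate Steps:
Y(s) = √s*(2 - s) (Y(s) = (2 - s)*√s = √s*(2 - s))
a(G) = 108 + G² + 144*G
√(√(m(-65, -124) + Y(-92)) + a(-75)) = √(√(-65 + √(-92)*(2 - 1*(-92))) + (108 + (-75)² + 144*(-75))) = √(√(-65 + (2*I*√23)*(2 + 92)) + (108 + 5625 - 10800)) = √(√(-65 + (2*I*√23)*94) - 5067) = √(√(-65 + 188*I*√23) - 5067) = √(-5067 + √(-65 + 188*I*√23))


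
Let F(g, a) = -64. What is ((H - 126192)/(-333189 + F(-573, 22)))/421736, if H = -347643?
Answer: 473835/140544787208 ≈ 3.3714e-6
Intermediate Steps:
((H - 126192)/(-333189 + F(-573, 22)))/421736 = ((-347643 - 126192)/(-333189 - 64))/421736 = -473835/(-333253)*(1/421736) = -473835*(-1/333253)*(1/421736) = (473835/333253)*(1/421736) = 473835/140544787208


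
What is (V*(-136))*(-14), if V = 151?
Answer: 287504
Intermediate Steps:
(V*(-136))*(-14) = (151*(-136))*(-14) = -20536*(-14) = 287504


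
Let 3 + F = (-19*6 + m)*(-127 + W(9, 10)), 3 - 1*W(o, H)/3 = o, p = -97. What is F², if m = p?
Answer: 935870464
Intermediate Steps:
m = -97
W(o, H) = 9 - 3*o
F = 30592 (F = -3 + (-19*6 - 97)*(-127 + (9 - 3*9)) = -3 + (-114 - 97)*(-127 + (9 - 27)) = -3 - 211*(-127 - 18) = -3 - 211*(-145) = -3 + 30595 = 30592)
F² = 30592² = 935870464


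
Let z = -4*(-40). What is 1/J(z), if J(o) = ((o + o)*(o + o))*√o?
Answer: √10/4096000 ≈ 7.7204e-7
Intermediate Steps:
z = 160
J(o) = 4*o^(5/2) (J(o) = ((2*o)*(2*o))*√o = (4*o²)*√o = 4*o^(5/2))
1/J(z) = 1/(4*160^(5/2)) = 1/(4*(102400*√10)) = 1/(409600*√10) = √10/4096000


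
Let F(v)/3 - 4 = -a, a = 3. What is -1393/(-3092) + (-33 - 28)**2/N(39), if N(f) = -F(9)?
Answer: -11501153/9276 ≈ -1239.9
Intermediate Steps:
F(v) = 3 (F(v) = 12 + 3*(-1*3) = 12 + 3*(-3) = 12 - 9 = 3)
N(f) = -3 (N(f) = -1*3 = -3)
-1393/(-3092) + (-33 - 28)**2/N(39) = -1393/(-3092) + (-33 - 28)**2/(-3) = -1393*(-1/3092) + (-61)**2*(-1/3) = 1393/3092 + 3721*(-1/3) = 1393/3092 - 3721/3 = -11501153/9276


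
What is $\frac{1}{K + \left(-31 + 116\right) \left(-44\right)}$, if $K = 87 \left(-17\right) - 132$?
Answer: $- \frac{1}{5351} \approx -0.00018688$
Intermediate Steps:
$K = -1611$ ($K = -1479 - 132 = -1611$)
$\frac{1}{K + \left(-31 + 116\right) \left(-44\right)} = \frac{1}{-1611 + \left(-31 + 116\right) \left(-44\right)} = \frac{1}{-1611 + 85 \left(-44\right)} = \frac{1}{-1611 - 3740} = \frac{1}{-5351} = - \frac{1}{5351}$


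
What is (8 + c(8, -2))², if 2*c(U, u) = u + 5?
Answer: 361/4 ≈ 90.250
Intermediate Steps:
c(U, u) = 5/2 + u/2 (c(U, u) = (u + 5)/2 = (5 + u)/2 = 5/2 + u/2)
(8 + c(8, -2))² = (8 + (5/2 + (½)*(-2)))² = (8 + (5/2 - 1))² = (8 + 3/2)² = (19/2)² = 361/4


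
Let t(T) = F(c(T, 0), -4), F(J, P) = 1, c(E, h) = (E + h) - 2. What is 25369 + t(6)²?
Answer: 25370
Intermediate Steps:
c(E, h) = -2 + E + h
t(T) = 1
25369 + t(6)² = 25369 + 1² = 25369 + 1 = 25370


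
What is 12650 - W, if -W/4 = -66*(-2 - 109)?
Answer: 41954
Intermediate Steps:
W = -29304 (W = -(-264)*(-2 - 109) = -(-264)*(-111) = -4*7326 = -29304)
12650 - W = 12650 - 1*(-29304) = 12650 + 29304 = 41954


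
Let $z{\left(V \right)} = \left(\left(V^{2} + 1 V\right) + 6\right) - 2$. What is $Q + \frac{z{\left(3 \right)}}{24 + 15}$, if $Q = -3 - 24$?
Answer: $- \frac{1037}{39} \approx -26.59$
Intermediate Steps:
$Q = -27$ ($Q = -3 - 24 = -27$)
$z{\left(V \right)} = 4 + V + V^{2}$ ($z{\left(V \right)} = \left(\left(V^{2} + V\right) + 6\right) - 2 = \left(\left(V + V^{2}\right) + 6\right) - 2 = \left(6 + V + V^{2}\right) - 2 = 4 + V + V^{2}$)
$Q + \frac{z{\left(3 \right)}}{24 + 15} = -27 + \frac{4 + 3 + 3^{2}}{24 + 15} = -27 + \frac{4 + 3 + 9}{39} = -27 + \frac{1}{39} \cdot 16 = -27 + \frac{16}{39} = - \frac{1037}{39}$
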